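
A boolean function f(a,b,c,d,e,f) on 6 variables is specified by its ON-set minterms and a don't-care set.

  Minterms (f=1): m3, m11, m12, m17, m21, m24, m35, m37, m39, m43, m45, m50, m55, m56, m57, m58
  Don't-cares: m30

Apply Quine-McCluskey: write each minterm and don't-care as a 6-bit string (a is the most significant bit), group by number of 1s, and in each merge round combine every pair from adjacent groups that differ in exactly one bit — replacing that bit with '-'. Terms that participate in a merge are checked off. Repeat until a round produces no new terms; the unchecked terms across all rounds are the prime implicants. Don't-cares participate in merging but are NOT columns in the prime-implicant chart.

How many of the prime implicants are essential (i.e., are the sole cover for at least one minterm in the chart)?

size-2^0 implicants → 000011(✓)  001011(✓)  001100  010001(✓)  010101(✓)  011000(✓)  011110  100011(✓)  100101(✓)  100111(✓)  101011(✓)  101101(✓)  110010(✓)  110111(✓)  111000(✓)  111001(✓)  111010(✓)
size-2^1 implicants → -00011(✓)  -01011(✓)  -11000  00-011(✓)  010-01  1-0111  10-011(✓)  10-101  100-11  1001-1  11-010  1110-0  11100-
size-2^2 implicants → -0-011
Unchecked terms (primes): -0-011, -11000, 001100, 010-01, 011110, 1-0111, 10-101, 100-11, 1001-1, 11-010, 1110-0, 11100-
Minterm coverage:
  m3 ⊆ -0-011 [E]
  m11 ⊆ -0-011 [E]
  m12 ⊆ 001100 [E]
  m17 ⊆ 010-01 [E]
  m21 ⊆ 010-01 [E]
  m24 ⊆ -11000 [E]
  m35 ⊆ -0-011,100-11
  m37 ⊆ 10-101,1001-1
  m39 ⊆ 1-0111,100-11,1001-1
  m43 ⊆ -0-011 [E]
  m45 ⊆ 10-101 [E]
  m50 ⊆ 11-010 [E]
  m55 ⊆ 1-0111 [E]
  m56 ⊆ -11000,1110-0,11100-
  m57 ⊆ 11100- [E]
  m58 ⊆ 11-010,1110-0
E = {-0-011, -11000, 001100, 010-01, 1-0111, 10-101, 11-010, 11100-}

8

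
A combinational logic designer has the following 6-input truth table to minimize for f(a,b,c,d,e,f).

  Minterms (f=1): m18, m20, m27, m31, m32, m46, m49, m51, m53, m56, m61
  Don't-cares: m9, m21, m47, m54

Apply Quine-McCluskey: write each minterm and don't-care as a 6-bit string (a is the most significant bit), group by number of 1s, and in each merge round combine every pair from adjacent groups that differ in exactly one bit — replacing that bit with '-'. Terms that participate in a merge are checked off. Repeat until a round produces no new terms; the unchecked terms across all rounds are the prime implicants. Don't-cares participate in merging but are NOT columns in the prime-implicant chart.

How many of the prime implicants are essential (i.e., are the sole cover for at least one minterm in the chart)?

8

Round 0: 001001 010010 010100✓ 010101✓ 011011✓ 011111✓ 100000 101110✓ 101111✓ 110001✓ 110011✓ 110101✓ 110110 111000 111101✓
Round 1: -10101 01010- 011-11 10111- 11-101 110-01 1100-1
PIs = {-10101, 001001, 010010, 01010-, 011-11, 100000, 10111-, 11-101, 110-01, 1100-1, 110110, 111000}
Coverage chart:
  m18: 010010 ←essential
  m20: 01010- ←essential
  m27: 011-11 ←essential
  m31: 011-11 ←essential
  m32: 100000 ←essential
  m46: 10111- ←essential
  m49: 110-01,1100-1
  m51: 1100-1 ←essential
  m53: -10101,11-101,110-01
  m56: 111000 ←essential
  m61: 11-101 ←essential
Essential: 010010, 01010-, 011-11, 100000, 10111-, 11-101, 1100-1, 111000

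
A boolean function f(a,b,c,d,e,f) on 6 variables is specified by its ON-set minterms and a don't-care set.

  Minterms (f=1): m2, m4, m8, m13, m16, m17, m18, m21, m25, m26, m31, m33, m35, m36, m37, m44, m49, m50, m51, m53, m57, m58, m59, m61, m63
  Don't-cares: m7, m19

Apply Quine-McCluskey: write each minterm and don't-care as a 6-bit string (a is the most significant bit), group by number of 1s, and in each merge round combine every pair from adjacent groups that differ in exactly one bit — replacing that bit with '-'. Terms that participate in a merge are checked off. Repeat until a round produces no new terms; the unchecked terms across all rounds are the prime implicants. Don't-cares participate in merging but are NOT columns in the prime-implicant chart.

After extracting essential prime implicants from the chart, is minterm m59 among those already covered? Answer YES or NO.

size-2^0 implicants → 000010(✓)  000100(✓)  000111  001000  001101  010000(✓)  010001(✓)  010010(✓)  010011(✓)  010101(✓)  011001(✓)  011010(✓)  011111(✓)  100001(✓)  100011(✓)  100100(✓)  100101(✓)  101100(✓)  110001(✓)  110010(✓)  110011(✓)  110101(✓)  111001(✓)  111010(✓)  111011(✓)  111101(✓)  111111(✓)
size-2^1 implicants → -00100  -10001(✓)  -10010(✓)  -10011(✓)  -10101(✓)  -11001(✓)  -11010(✓)  -11111  0-0010  01-001(✓)  01-010(✓)  010-01(✓)  0100-0(✓)  0100-1(✓)  01000-(✓)  01001-(✓)  1-0001(✓)  1-0011(✓)  1-0101(✓)  10-100  100-01(✓)  1000-1(✓)  10010-  11-001(✓)  11-010(✓)  11-011(✓)  11-101(✓)  110-01(✓)  1100-1(✓)  11001-(✓)  111-01(✓)  111-11(✓)  1110-1(✓)  11101-(✓)  1111-1(✓)
size-2^2 implicants → -1-001  -1-010  -10-01  -100-1  -1001-  0100--  1-0-01  1-00-1  11--01  11-0-1  11-01-  111--1
Unchecked terms (primes): -00100, -1-001, -1-010, -10-01, -100-1, -1001-, -11111, 0-0010, 000111, 001000, 001101, 0100--, 1-0-01, 1-00-1, 10-100, 10010-, 11--01, 11-0-1, 11-01-, 111--1
Minterm coverage:
  m2 ⊆ 0-0010 [E]
  m4 ⊆ -00100 [E]
  m8 ⊆ 001000 [E]
  m13 ⊆ 001101 [E]
  m16 ⊆ 0100-- [E]
  m17 ⊆ -1-001,-10-01,-100-1,0100--
  m18 ⊆ -1-010,-1001-,0-0010,0100--
  m21 ⊆ -10-01 [E]
  m25 ⊆ -1-001 [E]
  m26 ⊆ -1-010 [E]
  m31 ⊆ -11111 [E]
  m33 ⊆ 1-0-01,1-00-1
  m35 ⊆ 1-00-1 [E]
  m36 ⊆ -00100,10-100,10010-
  m37 ⊆ 1-0-01,10010-
  m44 ⊆ 10-100 [E]
  m49 ⊆ -1-001,-10-01,-100-1,1-0-01,1-00-1,11--01,11-0-1
  m50 ⊆ -1-010,-1001-,11-01-
  m51 ⊆ -100-1,-1001-,1-00-1,11-0-1,11-01-
  m53 ⊆ -10-01,1-0-01,11--01
  m57 ⊆ -1-001,11--01,11-0-1,111--1
  m58 ⊆ -1-010,11-01-
  m59 ⊆ 11-0-1,11-01-,111--1
  m61 ⊆ 11--01,111--1
  m63 ⊆ -11111,111--1
E = {-00100, -1-001, -1-010, -10-01, -11111, 0-0010, 001000, 001101, 0100--, 1-00-1, 10-100}

NO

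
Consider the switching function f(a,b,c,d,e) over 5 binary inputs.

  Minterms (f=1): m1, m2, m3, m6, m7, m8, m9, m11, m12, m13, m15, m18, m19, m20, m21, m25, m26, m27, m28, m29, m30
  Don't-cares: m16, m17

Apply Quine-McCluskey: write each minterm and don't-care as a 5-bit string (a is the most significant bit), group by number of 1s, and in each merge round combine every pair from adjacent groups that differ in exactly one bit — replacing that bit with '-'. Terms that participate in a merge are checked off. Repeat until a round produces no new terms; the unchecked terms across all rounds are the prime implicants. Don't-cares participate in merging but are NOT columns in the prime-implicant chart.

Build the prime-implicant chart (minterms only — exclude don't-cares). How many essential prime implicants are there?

size-2^0 implicants → 00001(✓)  00010(✓)  00011(✓)  00110(✓)  00111(✓)  01000(✓)  01001(✓)  01011(✓)  01100(✓)  01101(✓)  01111(✓)  10000(✓)  10001(✓)  10010(✓)  10011(✓)  10100(✓)  10101(✓)  11001(✓)  11010(✓)  11011(✓)  11100(✓)  11101(✓)  11110(✓)
size-2^1 implicants → -0001(✓)  -0010(✓)  -0011(✓)  -1001(✓)  -1011(✓)  -1100(✓)  -1101(✓)  0-001(✓)  0-011(✓)  0-111(✓)  00-10(✓)  00-11(✓)  000-1(✓)  0001-(✓)  0011-(✓)  01-00(✓)  01-01(✓)  01-11(✓)  010-1(✓)  0100-(✓)  011-1(✓)  0110-(✓)  1-001(✓)  1-010(✓)  1-011(✓)  1-100(✓)  1-101(✓)  10-00(✓)  10-01(✓)  100-0(✓)  100-1(✓)  1000-(✓)  1001-(✓)  1010-(✓)  11-01(✓)  11-10  110-1(✓)  1101-(✓)  111-0  1110-(✓)
size-2^2 implicants → --001(✓)  --011(✓)  -00-1(✓)  -001-  -1-01  -10-1(✓)  -110-  0--11  0-0-1(✓)  00-1-  01--1  01-0-  1--01  1-0-1(✓)  1-01-  1-10-  10-0-  100--
size-2^3 implicants → --0-1
Unchecked terms (primes): --0-1, -001-, -1-01, -110-, 0--11, 00-1-, 01--1, 01-0-, 1--01, 1-01-, 1-10-, 10-0-, 100--, 11-10, 111-0
Minterm coverage:
  m1 ⊆ --0-1 [E]
  m2 ⊆ -001-,00-1-
  m3 ⊆ --0-1,-001-,0--11,00-1-
  m6 ⊆ 00-1- [E]
  m7 ⊆ 0--11,00-1-
  m8 ⊆ 01-0- [E]
  m9 ⊆ --0-1,-1-01,01--1,01-0-
  m11 ⊆ --0-1,0--11,01--1
  m12 ⊆ -110-,01-0-
  m13 ⊆ -1-01,-110-,01--1,01-0-
  m15 ⊆ 0--11,01--1
  m18 ⊆ -001-,1-01-,100--
  m19 ⊆ --0-1,-001-,1-01-,100--
  m20 ⊆ 1-10-,10-0-
  m21 ⊆ 1--01,1-10-,10-0-
  m25 ⊆ --0-1,-1-01,1--01
  m26 ⊆ 1-01-,11-10
  m27 ⊆ --0-1,1-01-
  m28 ⊆ -110-,1-10-,111-0
  m29 ⊆ -1-01,-110-,1--01,1-10-
  m30 ⊆ 11-10,111-0
E = {--0-1, 00-1-, 01-0-}

3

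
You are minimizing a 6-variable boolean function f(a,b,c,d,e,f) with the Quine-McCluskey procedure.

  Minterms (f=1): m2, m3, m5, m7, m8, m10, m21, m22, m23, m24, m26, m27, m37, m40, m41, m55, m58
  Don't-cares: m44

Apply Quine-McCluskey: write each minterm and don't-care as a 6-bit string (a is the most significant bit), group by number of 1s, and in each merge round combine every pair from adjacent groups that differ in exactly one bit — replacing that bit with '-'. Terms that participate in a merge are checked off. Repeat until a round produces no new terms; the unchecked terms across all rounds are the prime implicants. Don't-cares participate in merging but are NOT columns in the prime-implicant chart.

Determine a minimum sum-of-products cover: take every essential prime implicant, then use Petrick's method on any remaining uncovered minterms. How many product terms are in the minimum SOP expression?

9

Round 0: 000010✓ 000011✓ 000101✓ 000111✓ 001000✓ 001010✓ 010101✓ 010110✓ 010111✓ 011000✓ 011010✓ 011011✓ 100101✓ 101000✓ 101001✓ 101100✓ 110111✓ 111010✓
Round 1: -00101 -01000 -10111 -11010 0-0101✓ 0-0111✓ 0-1000✓ 0-1010✓ 00-010 000-11 00001- 0001-1✓ 0010-0✓ 0101-1✓ 01011- 0110-0✓ 01101- 101-00 10100-
Round 2: 0-01-1 0-10-0
PIs = {-00101, -01000, -10111, -11010, 0-01-1, 0-10-0, 00-010, 000-11, 00001-, 01011-, 01101-, 101-00, 10100-}
Coverage chart:
  m2: 00-010,00001-
  m3: 000-11,00001-
  m5: -00101,0-01-1
  m7: 0-01-1,000-11
  m8: -01000,0-10-0
  m10: 0-10-0,00-010
  m21: 0-01-1 ←essential
  m22: 01011- ←essential
  m23: -10111,0-01-1,01011-
  m24: 0-10-0 ←essential
  m26: -11010,0-10-0,01101-
  m27: 01101- ←essential
  m37: -00101 ←essential
  m40: -01000,101-00,10100-
  m41: 10100- ←essential
  m55: -10111 ←essential
  m58: -11010 ←essential
Essential: -00101, -10111, -11010, 0-01-1, 0-10-0, 01011-, 01101-, 10100-
Petrick residual → 00001-
Min cover (9 terms): b'c'de'f + bc'def + bcd'ef' + a'c'df + a'cd'f' + a'b'c'd'e + a'bc'de + a'bcd'e + ab'cd'e'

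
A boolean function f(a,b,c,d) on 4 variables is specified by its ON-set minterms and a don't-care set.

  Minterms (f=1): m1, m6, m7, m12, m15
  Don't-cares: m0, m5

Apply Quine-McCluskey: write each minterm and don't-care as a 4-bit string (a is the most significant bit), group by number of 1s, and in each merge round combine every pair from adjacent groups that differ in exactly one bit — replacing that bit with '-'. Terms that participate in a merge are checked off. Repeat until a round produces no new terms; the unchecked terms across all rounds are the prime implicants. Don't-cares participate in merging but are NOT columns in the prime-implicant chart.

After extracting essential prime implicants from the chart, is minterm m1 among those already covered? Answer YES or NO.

NO

[col 0] 0000*, 0001*, 0101*, 0110*, 0111*, 1100, 1111*
[col 1] -111, 0-01, 000-, 01-1, 011-
Prime implicants: -111, 0-01, 000-, 01-1, 011-, 1100
PI chart (minterm → PIs covering it):
  1 | 0-01,000-
  6 | 011-  (sole → essential)
  7 | -111,01-1,011-
  12 | 1100  (sole → essential)
  15 | -111  (sole → essential)
Essential prime implicants: -111, 011-, 1100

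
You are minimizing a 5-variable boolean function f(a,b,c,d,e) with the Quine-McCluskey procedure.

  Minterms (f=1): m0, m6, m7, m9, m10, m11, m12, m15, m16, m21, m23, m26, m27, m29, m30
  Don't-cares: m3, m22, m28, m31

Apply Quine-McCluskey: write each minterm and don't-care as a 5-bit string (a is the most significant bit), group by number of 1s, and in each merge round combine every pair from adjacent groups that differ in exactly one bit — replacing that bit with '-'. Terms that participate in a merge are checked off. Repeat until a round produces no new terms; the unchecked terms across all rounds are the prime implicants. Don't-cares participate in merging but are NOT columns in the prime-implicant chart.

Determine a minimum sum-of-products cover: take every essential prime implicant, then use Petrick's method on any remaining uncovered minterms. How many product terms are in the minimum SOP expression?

8

Round 0: 00000✓ 00011✓ 00110✓ 00111✓ 01001✓ 01010✓ 01011✓ 01100✓ 01111✓ 10000✓ 10101✓ 10110✓ 10111✓ 11010✓ 11011✓ 11100✓ 11101✓ 11110✓ 11111✓
Round 1: -0000 -0110✓ -0111✓ -1010✓ -1011✓ -1100 -1111✓ 0-011✓ 0-111✓ 00-11✓ 0011-✓ 01-11✓ 010-1 0101-✓ 1-101✓ 1-110✓ 1-111✓ 101-1✓ 1011-✓ 11-10✓ 11-11✓ 1101-✓ 111-0✓ 111-1✓ 1110-✓ 1111-✓
Round 2: --111 -011- -1-11 -101- 0--11 1-1-1 1-11- 11-1- 111--
PIs = {--111, -0000, -011-, -1-11, -101-, -1100, 0--11, 010-1, 1-1-1, 1-11-, 11-1-, 111--}
Coverage chart:
  m0: -0000 ←essential
  m6: -011- ←essential
  m7: --111,-011-,0--11
  m9: 010-1 ←essential
  m10: -101- ←essential
  m11: -1-11,-101-,0--11,010-1
  m12: -1100 ←essential
  m15: --111,-1-11,0--11
  m16: -0000 ←essential
  m21: 1-1-1 ←essential
  m23: --111,-011-,1-1-1,1-11-
  m26: -101-,11-1-
  m27: -1-11,-101-,11-1-
  m29: 1-1-1,111--
  m30: 1-11-,11-1-,111--
Essential: -0000, -011-, -101-, -1100, 010-1, 1-1-1
Petrick residual → --111, 1-11-
Min cover (8 terms): cde + b'c'd'e' + b'cd + bc'd + bcd'e' + a'bc'e + ace + acd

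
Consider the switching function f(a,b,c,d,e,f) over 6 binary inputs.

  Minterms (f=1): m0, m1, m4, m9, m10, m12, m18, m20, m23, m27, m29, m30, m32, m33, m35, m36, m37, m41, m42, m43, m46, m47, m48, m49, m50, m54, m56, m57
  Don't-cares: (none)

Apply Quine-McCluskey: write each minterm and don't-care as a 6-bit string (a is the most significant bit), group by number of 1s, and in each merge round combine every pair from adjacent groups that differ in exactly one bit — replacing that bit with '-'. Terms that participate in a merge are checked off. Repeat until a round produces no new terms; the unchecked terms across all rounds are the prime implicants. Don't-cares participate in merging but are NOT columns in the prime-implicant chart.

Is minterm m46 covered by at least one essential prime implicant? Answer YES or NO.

size-2^0 implicants → 000000(✓)  000001(✓)  000100(✓)  001001(✓)  001010(✓)  001100(✓)  010010(✓)  010100(✓)  010111  011011  011101  011110  100000(✓)  100001(✓)  100011(✓)  100100(✓)  100101(✓)  101001(✓)  101010(✓)  101011(✓)  101110(✓)  101111(✓)  110000(✓)  110001(✓)  110010(✓)  110110(✓)  111000(✓)  111001(✓)
size-2^1 implicants → -00000(✓)  -00001(✓)  -00100(✓)  -01001(✓)  -01010  -10010  0-0100  00-001(✓)  00-100  000-00(✓)  00000-(✓)  1-0000(✓)  1-0001(✓)  1-1001(✓)  10-001(✓)  10-011(✓)  100-00(✓)  100-01(✓)  1000-1(✓)  10000-(✓)  10010-(✓)  101-10(✓)  101-11(✓)  1010-1(✓)  10101-(✓)  10111-(✓)  11-000(✓)  11-001(✓)  110-10  1100-0  11000-(✓)  11100-(✓)
size-2^2 implicants → -0-001  -00-00  -0000-  1--001  1-000-  10-0-1  100-0-  101-1-  11-00-
Unchecked terms (primes): -0-001, -00-00, -0000-, -01010, -10010, 0-0100, 00-100, 010111, 011011, 011101, 011110, 1--001, 1-000-, 10-0-1, 100-0-, 101-1-, 11-00-, 110-10, 1100-0
Minterm coverage:
  m0 ⊆ -00-00,-0000-
  m1 ⊆ -0-001,-0000-
  m4 ⊆ -00-00,0-0100,00-100
  m9 ⊆ -0-001 [E]
  m10 ⊆ -01010 [E]
  m12 ⊆ 00-100 [E]
  m18 ⊆ -10010 [E]
  m20 ⊆ 0-0100 [E]
  m23 ⊆ 010111 [E]
  m27 ⊆ 011011 [E]
  m29 ⊆ 011101 [E]
  m30 ⊆ 011110 [E]
  m32 ⊆ -00-00,-0000-,1-000-,100-0-
  m33 ⊆ -0-001,-0000-,1--001,1-000-,10-0-1,100-0-
  m35 ⊆ 10-0-1 [E]
  m36 ⊆ -00-00,100-0-
  m37 ⊆ 100-0- [E]
  m41 ⊆ -0-001,1--001,10-0-1
  m42 ⊆ -01010,101-1-
  m43 ⊆ 10-0-1,101-1-
  m46 ⊆ 101-1- [E]
  m47 ⊆ 101-1- [E]
  m48 ⊆ 1-000-,11-00-,1100-0
  m49 ⊆ 1--001,1-000-,11-00-
  m50 ⊆ -10010,110-10,1100-0
  m54 ⊆ 110-10 [E]
  m56 ⊆ 11-00- [E]
  m57 ⊆ 1--001,11-00-
E = {-0-001, -01010, -10010, 0-0100, 00-100, 010111, 011011, 011101, 011110, 10-0-1, 100-0-, 101-1-, 11-00-, 110-10}

YES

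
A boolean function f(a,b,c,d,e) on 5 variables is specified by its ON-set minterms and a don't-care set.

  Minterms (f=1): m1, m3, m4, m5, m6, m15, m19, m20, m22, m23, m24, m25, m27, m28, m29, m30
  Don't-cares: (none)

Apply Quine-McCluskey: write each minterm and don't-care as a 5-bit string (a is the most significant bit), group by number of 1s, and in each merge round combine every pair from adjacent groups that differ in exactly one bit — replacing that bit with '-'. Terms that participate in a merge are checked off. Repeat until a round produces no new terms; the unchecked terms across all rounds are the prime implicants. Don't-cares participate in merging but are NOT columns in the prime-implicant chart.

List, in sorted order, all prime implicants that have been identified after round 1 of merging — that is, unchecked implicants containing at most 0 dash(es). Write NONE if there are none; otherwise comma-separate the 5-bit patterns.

01111

size-2^0 implicants → 00001(✓)  00011(✓)  00100(✓)  00101(✓)  00110(✓)  01111  10011(✓)  10100(✓)  10110(✓)  10111(✓)  11000(✓)  11001(✓)  11011(✓)  11100(✓)  11101(✓)  11110(✓)
size-2^1 implicants → -0011  -0100(✓)  -0110(✓)  00-01  000-1  001-0(✓)  0010-  1-011  1-100(✓)  1-110(✓)  10-11  101-0(✓)  1011-  11-00(✓)  11-01(✓)  110-1  1100-(✓)  111-0(✓)  1110-(✓)
size-2^2 implicants → -01-0  1-1-0  11-0-
Unchecked terms (primes): -0011, -01-0, 00-01, 000-1, 0010-, 01111, 1-011, 1-1-0, 10-11, 1011-, 11-0-, 110-1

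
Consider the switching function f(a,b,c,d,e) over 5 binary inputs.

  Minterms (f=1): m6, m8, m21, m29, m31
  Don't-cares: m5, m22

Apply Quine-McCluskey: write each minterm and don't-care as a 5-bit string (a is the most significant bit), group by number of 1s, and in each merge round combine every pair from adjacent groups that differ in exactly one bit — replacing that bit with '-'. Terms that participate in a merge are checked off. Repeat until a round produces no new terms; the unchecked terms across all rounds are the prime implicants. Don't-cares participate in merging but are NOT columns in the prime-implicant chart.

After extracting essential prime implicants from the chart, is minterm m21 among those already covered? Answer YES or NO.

NO

size-2^0 implicants → 00101(✓)  00110(✓)  01000  10101(✓)  10110(✓)  11101(✓)  11111(✓)
size-2^1 implicants → -0101  -0110  1-101  111-1
Unchecked terms (primes): -0101, -0110, 01000, 1-101, 111-1
Minterm coverage:
  m6 ⊆ -0110 [E]
  m8 ⊆ 01000 [E]
  m21 ⊆ -0101,1-101
  m29 ⊆ 1-101,111-1
  m31 ⊆ 111-1 [E]
E = {-0110, 01000, 111-1}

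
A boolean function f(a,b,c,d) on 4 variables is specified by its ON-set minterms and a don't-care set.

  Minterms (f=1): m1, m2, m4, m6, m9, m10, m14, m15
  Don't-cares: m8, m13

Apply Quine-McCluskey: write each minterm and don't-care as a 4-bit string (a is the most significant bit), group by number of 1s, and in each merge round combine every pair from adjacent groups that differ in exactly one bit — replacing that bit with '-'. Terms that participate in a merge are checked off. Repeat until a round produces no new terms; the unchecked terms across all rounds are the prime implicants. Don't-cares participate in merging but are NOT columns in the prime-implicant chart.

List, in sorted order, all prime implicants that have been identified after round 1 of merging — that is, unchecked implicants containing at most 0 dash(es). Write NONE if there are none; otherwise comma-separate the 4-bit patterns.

NONE

Round 0: 0001✓ 0010✓ 0100✓ 0110✓ 1000✓ 1001✓ 1010✓ 1101✓ 1110✓ 1111✓
Round 1: -001 -010✓ -110✓ 0-10✓ 01-0 1-01 1-10✓ 10-0 100- 11-1 111-
Round 2: --10
PIs = {--10, -001, 01-0, 1-01, 10-0, 100-, 11-1, 111-}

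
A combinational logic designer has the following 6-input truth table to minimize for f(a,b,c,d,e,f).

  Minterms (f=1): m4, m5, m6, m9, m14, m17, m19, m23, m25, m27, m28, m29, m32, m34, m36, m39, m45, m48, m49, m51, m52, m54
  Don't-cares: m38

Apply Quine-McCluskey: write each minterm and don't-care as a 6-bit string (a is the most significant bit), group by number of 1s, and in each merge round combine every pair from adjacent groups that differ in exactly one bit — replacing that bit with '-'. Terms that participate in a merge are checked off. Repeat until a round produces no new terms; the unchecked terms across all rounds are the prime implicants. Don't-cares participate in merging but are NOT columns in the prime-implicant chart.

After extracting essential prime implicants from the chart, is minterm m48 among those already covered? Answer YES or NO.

NO

[col 0] 000100*, 000101*, 000110*, 001001*, 001110*, 010001*, 010011*, 010111*, 011001*, 011011*, 011100*, 011101*, 100000*, 100010*, 100100*, 100110*, 100111*, 101101, 110000*, 110001*, 110011*, 110100*, 110110*
[col 1] -00100*, -00110*, -10001*, -10011*, 0-1001, 00-110, 0001-0*, 00010-, 01-001*, 01-011*, 010-11, 0100-1*, 011-01, 0110-1*, 01110-, 1-0000*, 1-0100*, 1-0110*, 100-00*, 100-10*, 1000-0*, 1001-0*, 10011-, 110-00*, 1100-1*, 11000-, 1101-0*
[col 2] -001-0, -100-1, 01-0-1, 1-0-00, 1-01-0, 100--0
Prime implicants: -001-0, -100-1, 0-1001, 00-110, 00010-, 01-0-1, 010-11, 011-01, 01110-, 1-0-00, 1-01-0, 100--0, 10011-, 101101, 11000-
PI chart (minterm → PIs covering it):
  4 | -001-0,00010-
  5 | 00010-  (sole → essential)
  6 | -001-0,00-110
  9 | 0-1001  (sole → essential)
  14 | 00-110  (sole → essential)
  17 | -100-1,01-0-1
  19 | -100-1,01-0-1,010-11
  23 | 010-11  (sole → essential)
  25 | 0-1001,01-0-1,011-01
  27 | 01-0-1  (sole → essential)
  28 | 01110-  (sole → essential)
  29 | 011-01,01110-
  32 | 1-0-00,100--0
  34 | 100--0  (sole → essential)
  36 | -001-0,1-0-00,1-01-0,100--0
  39 | 10011-  (sole → essential)
  45 | 101101  (sole → essential)
  48 | 1-0-00,11000-
  49 | -100-1,11000-
  51 | -100-1  (sole → essential)
  52 | 1-0-00,1-01-0
  54 | 1-01-0  (sole → essential)
Essential prime implicants: -100-1, 0-1001, 00-110, 00010-, 01-0-1, 010-11, 01110-, 1-01-0, 100--0, 10011-, 101101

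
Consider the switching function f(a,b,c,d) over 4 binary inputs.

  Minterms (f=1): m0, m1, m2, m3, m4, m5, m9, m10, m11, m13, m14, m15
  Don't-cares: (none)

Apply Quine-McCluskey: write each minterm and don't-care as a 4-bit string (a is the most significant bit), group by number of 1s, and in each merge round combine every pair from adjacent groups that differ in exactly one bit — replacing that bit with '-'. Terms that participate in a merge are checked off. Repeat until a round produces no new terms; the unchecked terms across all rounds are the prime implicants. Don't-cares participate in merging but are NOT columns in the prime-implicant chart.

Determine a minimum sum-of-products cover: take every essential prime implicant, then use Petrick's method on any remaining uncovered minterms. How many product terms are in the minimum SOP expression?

4

Round 0: 0000✓ 0001✓ 0010✓ 0011✓ 0100✓ 0101✓ 1001✓ 1010✓ 1011✓ 1101✓ 1110✓ 1111✓
Round 1: -001✓ -010✓ -011✓ -101✓ 0-00✓ 0-01✓ 00-0✓ 00-1✓ 000-✓ 001-✓ 010-✓ 1-01✓ 1-10✓ 1-11✓ 10-1✓ 101-✓ 11-1✓ 111-✓
Round 2: --01 -0-1 -01- 0-0- 00-- 1--1 1-1-
PIs = {--01, -0-1, -01-, 0-0-, 00--, 1--1, 1-1-}
Coverage chart:
  m0: 0-0-,00--
  m1: --01,-0-1,0-0-,00--
  m2: -01-,00--
  m3: -0-1,-01-,00--
  m4: 0-0- ←essential
  m5: --01,0-0-
  m9: --01,-0-1,1--1
  m10: -01-,1-1-
  m11: -0-1,-01-,1--1,1-1-
  m13: --01,1--1
  m14: 1-1- ←essential
  m15: 1--1,1-1-
Essential: 0-0-, 1-1-
Petrick residual → --01, -01-
Min cover (4 terms): c'd + b'c + a'c' + ac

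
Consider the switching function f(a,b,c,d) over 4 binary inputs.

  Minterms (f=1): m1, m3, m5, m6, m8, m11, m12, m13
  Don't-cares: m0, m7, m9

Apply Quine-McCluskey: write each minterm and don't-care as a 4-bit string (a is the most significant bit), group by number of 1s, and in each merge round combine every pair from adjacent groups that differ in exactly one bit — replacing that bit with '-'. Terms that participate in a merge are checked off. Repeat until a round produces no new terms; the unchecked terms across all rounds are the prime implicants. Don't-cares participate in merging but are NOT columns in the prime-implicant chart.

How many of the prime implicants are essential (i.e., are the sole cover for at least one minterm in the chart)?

[col 0] 0000*, 0001*, 0011*, 0101*, 0110*, 0111*, 1000*, 1001*, 1011*, 1100*, 1101*
[col 1] -000*, -001*, -011*, -101*, 0-01*, 0-11*, 00-1*, 000-*, 01-1*, 011-, 1-00*, 1-01*, 10-1*, 100-*, 110-*
[col 2] --01, -0-1, -00-, 0--1, 1-0-
Prime implicants: --01, -0-1, -00-, 0--1, 011-, 1-0-
PI chart (minterm → PIs covering it):
  1 | --01,-0-1,-00-,0--1
  3 | -0-1,0--1
  5 | --01,0--1
  6 | 011-  (sole → essential)
  8 | -00-,1-0-
  11 | -0-1  (sole → essential)
  12 | 1-0-  (sole → essential)
  13 | --01,1-0-
Essential prime implicants: -0-1, 011-, 1-0-

3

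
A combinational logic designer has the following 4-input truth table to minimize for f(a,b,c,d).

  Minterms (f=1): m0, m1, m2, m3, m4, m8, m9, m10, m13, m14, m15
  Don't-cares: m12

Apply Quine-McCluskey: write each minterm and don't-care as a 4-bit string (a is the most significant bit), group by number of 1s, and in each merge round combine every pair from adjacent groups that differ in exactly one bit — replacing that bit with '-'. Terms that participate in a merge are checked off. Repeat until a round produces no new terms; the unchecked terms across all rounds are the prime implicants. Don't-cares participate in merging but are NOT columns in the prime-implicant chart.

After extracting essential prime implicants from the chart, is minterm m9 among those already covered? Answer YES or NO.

NO

size-2^0 implicants → 0000(✓)  0001(✓)  0010(✓)  0011(✓)  0100(✓)  1000(✓)  1001(✓)  1010(✓)  1100(✓)  1101(✓)  1110(✓)  1111(✓)
size-2^1 implicants → -000(✓)  -001(✓)  -010(✓)  -100(✓)  0-00(✓)  00-0(✓)  00-1(✓)  000-(✓)  001-(✓)  1-00(✓)  1-01(✓)  1-10(✓)  10-0(✓)  100-(✓)  11-0(✓)  11-1(✓)  110-(✓)  111-(✓)
size-2^2 implicants → --00  -0-0  -00-  00--  1--0  1-0-  11--
Unchecked terms (primes): --00, -0-0, -00-, 00--, 1--0, 1-0-, 11--
Minterm coverage:
  m0 ⊆ --00,-0-0,-00-,00--
  m1 ⊆ -00-,00--
  m2 ⊆ -0-0,00--
  m3 ⊆ 00-- [E]
  m4 ⊆ --00 [E]
  m8 ⊆ --00,-0-0,-00-,1--0,1-0-
  m9 ⊆ -00-,1-0-
  m10 ⊆ -0-0,1--0
  m13 ⊆ 1-0-,11--
  m14 ⊆ 1--0,11--
  m15 ⊆ 11-- [E]
E = {--00, 00--, 11--}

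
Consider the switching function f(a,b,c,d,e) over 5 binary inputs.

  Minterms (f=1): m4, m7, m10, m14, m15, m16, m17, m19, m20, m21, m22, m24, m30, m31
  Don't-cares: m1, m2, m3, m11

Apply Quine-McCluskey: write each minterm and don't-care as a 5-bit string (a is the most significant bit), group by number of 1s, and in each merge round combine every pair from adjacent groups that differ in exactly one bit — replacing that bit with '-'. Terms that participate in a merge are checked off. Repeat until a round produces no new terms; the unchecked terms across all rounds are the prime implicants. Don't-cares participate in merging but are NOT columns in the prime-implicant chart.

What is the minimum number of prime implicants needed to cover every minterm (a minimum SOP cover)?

8

[col 0] 00001*, 00010*, 00011*, 00100*, 00111*, 01010*, 01011*, 01110*, 01111*, 10000*, 10001*, 10011*, 10100*, 10101*, 10110*, 11000*, 11110*, 11111*
[col 1] -0001*, -0011*, -0100, -1110*, -1111*, 0-010*, 0-011*, 0-111*, 00-11*, 000-1*, 0001-*, 01-10*, 01-11*, 0101-*, 0111-*, 1-000, 1-110, 10-00*, 10-01*, 100-1*, 1000-*, 101-0, 1010-*, 1111-*
[col 2] -00-1, -111-, 0--11, 0-01-, 01-1-, 10-0-
Prime implicants: -00-1, -0100, -111-, 0--11, 0-01-, 01-1-, 1-000, 1-110, 10-0-, 101-0
PI chart (minterm → PIs covering it):
  4 | -0100  (sole → essential)
  7 | 0--11  (sole → essential)
  10 | 0-01-,01-1-
  14 | -111-,01-1-
  15 | -111-,0--11,01-1-
  16 | 1-000,10-0-
  17 | -00-1,10-0-
  19 | -00-1  (sole → essential)
  20 | -0100,10-0-,101-0
  21 | 10-0-  (sole → essential)
  22 | 1-110,101-0
  24 | 1-000  (sole → essential)
  30 | -111-,1-110
  31 | -111-  (sole → essential)
Essential prime implicants: -00-1, -0100, -111-, 0--11, 1-000, 10-0-
Petrick residual → 0-01-, 1-110
Minimum SOP uses 8 PIs: b'c'e + b'cd'e' + bcd + a'de + a'c'd + ac'd'e' + acde' + ab'd'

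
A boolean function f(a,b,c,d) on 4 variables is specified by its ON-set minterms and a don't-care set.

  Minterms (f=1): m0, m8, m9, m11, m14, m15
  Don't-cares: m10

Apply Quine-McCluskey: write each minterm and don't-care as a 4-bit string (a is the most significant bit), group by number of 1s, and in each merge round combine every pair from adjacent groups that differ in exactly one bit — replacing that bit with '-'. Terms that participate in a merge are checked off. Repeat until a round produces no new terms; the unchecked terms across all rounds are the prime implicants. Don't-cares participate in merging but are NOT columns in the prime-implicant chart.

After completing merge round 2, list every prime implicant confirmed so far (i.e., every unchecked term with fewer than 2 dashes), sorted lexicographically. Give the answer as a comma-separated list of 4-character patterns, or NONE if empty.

-000

size-2^0 implicants → 0000(✓)  1000(✓)  1001(✓)  1010(✓)  1011(✓)  1110(✓)  1111(✓)
size-2^1 implicants → -000  1-10(✓)  1-11(✓)  10-0(✓)  10-1(✓)  100-(✓)  101-(✓)  111-(✓)
size-2^2 implicants → 1-1-  10--
Unchecked terms (primes): -000, 1-1-, 10--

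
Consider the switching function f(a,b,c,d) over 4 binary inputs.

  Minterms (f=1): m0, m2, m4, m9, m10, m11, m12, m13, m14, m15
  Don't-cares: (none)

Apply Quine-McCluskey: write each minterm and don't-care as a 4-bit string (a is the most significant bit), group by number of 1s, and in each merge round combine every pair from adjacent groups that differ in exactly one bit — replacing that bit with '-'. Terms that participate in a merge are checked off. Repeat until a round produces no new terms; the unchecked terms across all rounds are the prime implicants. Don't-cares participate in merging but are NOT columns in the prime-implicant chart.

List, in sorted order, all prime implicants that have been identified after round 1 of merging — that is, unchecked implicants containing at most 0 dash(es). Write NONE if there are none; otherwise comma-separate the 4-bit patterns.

[col 0] 0000*, 0010*, 0100*, 1001*, 1010*, 1011*, 1100*, 1101*, 1110*, 1111*
[col 1] -010, -100, 0-00, 00-0, 1-01*, 1-10*, 1-11*, 10-1*, 101-*, 11-0*, 11-1*, 110-*, 111-*
[col 2] 1--1, 1-1-, 11--
Prime implicants: -010, -100, 0-00, 00-0, 1--1, 1-1-, 11--

NONE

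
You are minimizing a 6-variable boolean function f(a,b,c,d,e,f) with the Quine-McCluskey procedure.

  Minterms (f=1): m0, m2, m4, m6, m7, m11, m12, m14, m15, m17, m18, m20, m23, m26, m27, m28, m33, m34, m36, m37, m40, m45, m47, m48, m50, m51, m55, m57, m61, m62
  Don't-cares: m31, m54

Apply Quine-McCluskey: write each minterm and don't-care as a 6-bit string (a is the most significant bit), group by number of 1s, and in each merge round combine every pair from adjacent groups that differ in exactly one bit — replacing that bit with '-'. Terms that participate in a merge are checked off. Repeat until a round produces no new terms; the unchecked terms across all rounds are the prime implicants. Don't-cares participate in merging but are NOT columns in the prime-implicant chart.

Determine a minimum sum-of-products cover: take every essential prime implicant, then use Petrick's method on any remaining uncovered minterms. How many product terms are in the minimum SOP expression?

[col 0] 000000*, 000010*, 000100*, 000110*, 000111*, 001011*, 001100*, 001110*, 001111*, 010001, 010010*, 010100*, 010111*, 011010*, 011011*, 011100*, 011111*, 100001*, 100010*, 100100*, 100101*, 101000, 101101*, 101111*, 110000*, 110010*, 110011*, 110110*, 110111*, 111001*, 111101*, 111110*
[col 1] -00010*, -00100, -01111, -10010*, -10111, 0-0010*, 0-0100*, 0-0111*, 0-1011*, 0-1100*, 0-1111*, 00-100*, 00-110*, 00-111*, 000-00*, 000-10*, 0000-0*, 0001-0*, 00011-*, 001-11*, 0011-0*, 00111-*, 01-010, 01-100*, 01-111*, 011-11*, 01101-, 1-0010*, 1-1101, 10-101, 100-01, 10010-, 1011-1, 11-110, 110-10*, 110-11*, 1100-0, 11001-*, 11011-*, 111-01
[col 2] --0010, 0--100, 0--111, 0-1-11, 00-1-0, 00-11-, 000--0, 110-1-
Prime implicants: --0010, -00100, -01111, -10111, 0--100, 0--111, 0-1-11, 00-1-0, 00-11-, 000--0, 01-010, 010001, 01101-, 1-1101, 10-101, 100-01, 10010-, 101000, 1011-1, 11-110, 110-1-, 1100-0, 111-01
PI chart (minterm → PIs covering it):
  0 | 000--0  (sole → essential)
  2 | --0010,000--0
  4 | -00100,0--100,00-1-0,000--0
  6 | 00-1-0,00-11-,000--0
  7 | 0--111,00-11-
  11 | 0-1-11  (sole → essential)
  12 | 0--100,00-1-0
  14 | 00-1-0,00-11-
  15 | -01111,0--111,0-1-11,00-11-
  17 | 010001  (sole → essential)
  18 | --0010,01-010
  20 | 0--100  (sole → essential)
  23 | -10111,0--111
  26 | 01-010,01101-
  27 | 0-1-11,01101-
  28 | 0--100  (sole → essential)
  33 | 100-01  (sole → essential)
  34 | --0010  (sole → essential)
  36 | -00100,10010-
  37 | 10-101,100-01,10010-
  40 | 101000  (sole → essential)
  45 | 1-1101,10-101,1011-1
  47 | -01111,1011-1
  48 | 1100-0  (sole → essential)
  50 | --0010,110-1-,1100-0
  51 | 110-1-  (sole → essential)
  55 | -10111,110-1-
  57 | 111-01  (sole → essential)
  61 | 1-1101,111-01
  62 | 11-110  (sole → essential)
Essential prime implicants: --0010, 0--100, 0-1-11, 000--0, 010001, 100-01, 101000, 11-110, 110-1-, 1100-0, 111-01
Petrick residual → -00100, -10111, 00-11-, 01-010, 1011-1
Minimum SOP uses 16 PIs: c'd'ef' + b'c'de'f' + bc'def + a'de'f' + a'cef + a'b'de + a'b'c'f' + a'bd'ef' + a'bc'd'e'f + ab'c'e'f + ab'cd'e'f' + ab'cdf + abdef' + abc'e + abc'd'f' + abce'f

16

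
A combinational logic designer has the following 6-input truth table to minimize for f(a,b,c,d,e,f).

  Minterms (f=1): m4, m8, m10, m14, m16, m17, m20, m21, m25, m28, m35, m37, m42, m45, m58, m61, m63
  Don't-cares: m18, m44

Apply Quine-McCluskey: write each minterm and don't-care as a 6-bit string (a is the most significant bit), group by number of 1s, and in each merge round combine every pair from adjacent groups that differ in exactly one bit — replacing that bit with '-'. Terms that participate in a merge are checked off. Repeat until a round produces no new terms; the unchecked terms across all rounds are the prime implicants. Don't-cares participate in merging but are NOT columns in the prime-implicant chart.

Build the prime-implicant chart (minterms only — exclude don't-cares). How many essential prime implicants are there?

10

Round 0: 000100✓ 001000✓ 001010✓ 001110✓ 010000✓ 010001✓ 010010✓ 010100✓ 010101✓ 011001✓ 011100✓ 100011 100101✓ 101010✓ 101100✓ 101101✓ 111010✓ 111101✓ 111111✓
Round 1: -01010 0-0100 001-10 0010-0 01-001 01-100 010-00✓ 010-01✓ 0100-0 01000-✓ 01010-✓ 1-1010 1-1101 10-101 10110- 1111-1
Round 2: 010-0-
PIs = {-01010, 0-0100, 001-10, 0010-0, 01-001, 01-100, 010-0-, 0100-0, 1-1010, 1-1101, 10-101, 100011, 10110-, 1111-1}
Coverage chart:
  m4: 0-0100 ←essential
  m8: 0010-0 ←essential
  m10: -01010,001-10,0010-0
  m14: 001-10 ←essential
  m16: 010-0-,0100-0
  m17: 01-001,010-0-
  m20: 0-0100,01-100,010-0-
  m21: 010-0- ←essential
  m25: 01-001 ←essential
  m28: 01-100 ←essential
  m35: 100011 ←essential
  m37: 10-101 ←essential
  m42: -01010,1-1010
  m45: 1-1101,10-101,10110-
  m58: 1-1010 ←essential
  m61: 1-1101,1111-1
  m63: 1111-1 ←essential
Essential: 0-0100, 001-10, 0010-0, 01-001, 01-100, 010-0-, 1-1010, 10-101, 100011, 1111-1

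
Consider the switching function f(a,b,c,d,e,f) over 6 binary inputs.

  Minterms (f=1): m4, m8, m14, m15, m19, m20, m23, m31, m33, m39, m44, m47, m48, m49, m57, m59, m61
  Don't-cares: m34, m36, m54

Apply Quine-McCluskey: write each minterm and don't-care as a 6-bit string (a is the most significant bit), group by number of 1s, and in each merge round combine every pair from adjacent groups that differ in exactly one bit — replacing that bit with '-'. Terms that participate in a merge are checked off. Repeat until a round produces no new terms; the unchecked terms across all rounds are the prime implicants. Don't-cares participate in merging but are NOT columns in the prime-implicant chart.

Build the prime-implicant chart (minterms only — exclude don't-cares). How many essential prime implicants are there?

size-2^0 implicants → 000100(✓)  001000  001110(✓)  001111(✓)  010011(✓)  010100(✓)  010111(✓)  011111(✓)  100001(✓)  100010  100100(✓)  100111(✓)  101100(✓)  101111(✓)  110000(✓)  110001(✓)  110110  111001(✓)  111011(✓)  111101(✓)
size-2^1 implicants → -00100  -01111  0-0100  0-1111  00111-  01-111  010-11  1-0001  10-100  10-111  11-001  11000-  111-01  1110-1
Unchecked terms (primes): -00100, -01111, 0-0100, 0-1111, 001000, 00111-, 01-111, 010-11, 1-0001, 10-100, 10-111, 100010, 11-001, 11000-, 110110, 111-01, 1110-1
Minterm coverage:
  m4 ⊆ -00100,0-0100
  m8 ⊆ 001000 [E]
  m14 ⊆ 00111- [E]
  m15 ⊆ -01111,0-1111,00111-
  m19 ⊆ 010-11 [E]
  m20 ⊆ 0-0100 [E]
  m23 ⊆ 01-111,010-11
  m31 ⊆ 0-1111,01-111
  m33 ⊆ 1-0001 [E]
  m39 ⊆ 10-111 [E]
  m44 ⊆ 10-100 [E]
  m47 ⊆ -01111,10-111
  m48 ⊆ 11000- [E]
  m49 ⊆ 1-0001,11-001,11000-
  m57 ⊆ 11-001,111-01,1110-1
  m59 ⊆ 1110-1 [E]
  m61 ⊆ 111-01 [E]
E = {0-0100, 001000, 00111-, 010-11, 1-0001, 10-100, 10-111, 11000-, 111-01, 1110-1}

10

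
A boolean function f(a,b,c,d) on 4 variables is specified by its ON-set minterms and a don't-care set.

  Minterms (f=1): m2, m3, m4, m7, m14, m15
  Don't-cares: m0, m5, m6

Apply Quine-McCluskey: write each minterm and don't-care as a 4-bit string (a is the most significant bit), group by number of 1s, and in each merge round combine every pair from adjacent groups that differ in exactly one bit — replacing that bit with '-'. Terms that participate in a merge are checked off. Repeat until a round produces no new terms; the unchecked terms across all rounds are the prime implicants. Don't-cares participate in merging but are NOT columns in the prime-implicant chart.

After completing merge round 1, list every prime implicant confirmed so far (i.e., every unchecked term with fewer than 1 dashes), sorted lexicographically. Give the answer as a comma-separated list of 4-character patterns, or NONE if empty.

[col 0] 0000*, 0010*, 0011*, 0100*, 0101*, 0110*, 0111*, 1110*, 1111*
[col 1] -110*, -111*, 0-00*, 0-10*, 0-11*, 00-0*, 001-*, 01-0*, 01-1*, 010-*, 011-*, 111-*
[col 2] -11-, 0--0, 0-1-, 01--
Prime implicants: -11-, 0--0, 0-1-, 01--

NONE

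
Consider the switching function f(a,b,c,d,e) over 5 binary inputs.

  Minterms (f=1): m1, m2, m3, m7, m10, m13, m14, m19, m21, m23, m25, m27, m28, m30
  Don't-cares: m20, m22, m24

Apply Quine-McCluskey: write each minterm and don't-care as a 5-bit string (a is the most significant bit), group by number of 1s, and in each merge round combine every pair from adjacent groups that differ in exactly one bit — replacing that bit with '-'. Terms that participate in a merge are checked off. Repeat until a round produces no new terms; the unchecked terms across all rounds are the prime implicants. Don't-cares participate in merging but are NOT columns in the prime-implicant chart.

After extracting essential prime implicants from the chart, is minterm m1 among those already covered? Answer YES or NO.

YES

size-2^0 implicants → 00001(✓)  00010(✓)  00011(✓)  00111(✓)  01010(✓)  01101  01110(✓)  10011(✓)  10100(✓)  10101(✓)  10110(✓)  10111(✓)  11000(✓)  11001(✓)  11011(✓)  11100(✓)  11110(✓)
size-2^1 implicants → -0011(✓)  -0111(✓)  -1110  0-010  00-11(✓)  000-1  0001-  01-10  1-011  1-100(✓)  1-110(✓)  10-11(✓)  101-0(✓)  101-1(✓)  1010-(✓)  1011-(✓)  11-00  110-1  1100-  111-0(✓)
size-2^2 implicants → -0-11  1-1-0  101--
Unchecked terms (primes): -0-11, -1110, 0-010, 000-1, 0001-, 01-10, 01101, 1-011, 1-1-0, 101--, 11-00, 110-1, 1100-
Minterm coverage:
  m1 ⊆ 000-1 [E]
  m2 ⊆ 0-010,0001-
  m3 ⊆ -0-11,000-1,0001-
  m7 ⊆ -0-11 [E]
  m10 ⊆ 0-010,01-10
  m13 ⊆ 01101 [E]
  m14 ⊆ -1110,01-10
  m19 ⊆ -0-11,1-011
  m21 ⊆ 101-- [E]
  m23 ⊆ -0-11,101--
  m25 ⊆ 110-1,1100-
  m27 ⊆ 1-011,110-1
  m28 ⊆ 1-1-0,11-00
  m30 ⊆ -1110,1-1-0
E = {-0-11, 000-1, 01101, 101--}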